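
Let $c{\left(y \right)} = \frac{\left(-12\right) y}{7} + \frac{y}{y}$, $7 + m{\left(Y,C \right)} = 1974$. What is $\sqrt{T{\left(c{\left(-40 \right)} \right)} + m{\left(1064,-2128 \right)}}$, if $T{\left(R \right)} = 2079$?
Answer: $17 \sqrt{14} \approx 63.608$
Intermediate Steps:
$m{\left(Y,C \right)} = 1967$ ($m{\left(Y,C \right)} = -7 + 1974 = 1967$)
$c{\left(y \right)} = 1 - \frac{12 y}{7}$ ($c{\left(y \right)} = - 12 y \frac{1}{7} + 1 = - \frac{12 y}{7} + 1 = 1 - \frac{12 y}{7}$)
$\sqrt{T{\left(c{\left(-40 \right)} \right)} + m{\left(1064,-2128 \right)}} = \sqrt{2079 + 1967} = \sqrt{4046} = 17 \sqrt{14}$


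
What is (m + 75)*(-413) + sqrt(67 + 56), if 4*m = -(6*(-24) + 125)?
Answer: -131747/4 + sqrt(123) ≈ -32926.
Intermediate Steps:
m = 19/4 (m = (-(6*(-24) + 125))/4 = (-(-144 + 125))/4 = (-1*(-19))/4 = (1/4)*19 = 19/4 ≈ 4.7500)
(m + 75)*(-413) + sqrt(67 + 56) = (19/4 + 75)*(-413) + sqrt(67 + 56) = (319/4)*(-413) + sqrt(123) = -131747/4 + sqrt(123)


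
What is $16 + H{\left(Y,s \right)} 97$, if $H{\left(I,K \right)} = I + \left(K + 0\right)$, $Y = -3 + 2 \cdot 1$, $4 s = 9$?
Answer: $\frac{549}{4} \approx 137.25$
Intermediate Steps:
$s = \frac{9}{4}$ ($s = \frac{1}{4} \cdot 9 = \frac{9}{4} \approx 2.25$)
$Y = -1$ ($Y = -3 + 2 = -1$)
$H{\left(I,K \right)} = I + K$
$16 + H{\left(Y,s \right)} 97 = 16 + \left(-1 + \frac{9}{4}\right) 97 = 16 + \frac{5}{4} \cdot 97 = 16 + \frac{485}{4} = \frac{549}{4}$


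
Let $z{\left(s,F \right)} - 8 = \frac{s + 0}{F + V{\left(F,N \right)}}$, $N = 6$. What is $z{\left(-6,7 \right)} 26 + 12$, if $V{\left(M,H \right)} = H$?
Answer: $208$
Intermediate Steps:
$z{\left(s,F \right)} = 8 + \frac{s}{6 + F}$ ($z{\left(s,F \right)} = 8 + \frac{s + 0}{F + 6} = 8 + \frac{s}{6 + F}$)
$z{\left(-6,7 \right)} 26 + 12 = \frac{48 - 6 + 8 \cdot 7}{6 + 7} \cdot 26 + 12 = \frac{48 - 6 + 56}{13} \cdot 26 + 12 = \frac{1}{13} \cdot 98 \cdot 26 + 12 = \frac{98}{13} \cdot 26 + 12 = 196 + 12 = 208$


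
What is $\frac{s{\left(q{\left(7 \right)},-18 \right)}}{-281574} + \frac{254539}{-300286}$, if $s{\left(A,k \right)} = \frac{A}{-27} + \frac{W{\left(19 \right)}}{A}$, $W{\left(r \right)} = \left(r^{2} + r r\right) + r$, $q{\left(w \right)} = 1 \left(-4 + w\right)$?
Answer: $- \frac{322855657483}{380487285738} \approx -0.84853$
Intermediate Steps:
$q{\left(w \right)} = -4 + w$
$W{\left(r \right)} = r + 2 r^{2}$ ($W{\left(r \right)} = \left(r^{2} + r^{2}\right) + r = 2 r^{2} + r = r + 2 r^{2}$)
$s{\left(A,k \right)} = \frac{741}{A} - \frac{A}{27}$ ($s{\left(A,k \right)} = \frac{A}{-27} + \frac{19 \left(1 + 2 \cdot 19\right)}{A} = A \left(- \frac{1}{27}\right) + \frac{19 \left(1 + 38\right)}{A} = - \frac{A}{27} + \frac{19 \cdot 39}{A} = - \frac{A}{27} + \frac{741}{A} = \frac{741}{A} - \frac{A}{27}$)
$\frac{s{\left(q{\left(7 \right)},-18 \right)}}{-281574} + \frac{254539}{-300286} = \frac{\frac{741}{-4 + 7} - \frac{-4 + 7}{27}}{-281574} + \frac{254539}{-300286} = \left(\frac{741}{3} - \frac{1}{9}\right) \left(- \frac{1}{281574}\right) + 254539 \left(- \frac{1}{300286}\right) = \left(741 \cdot \frac{1}{3} - \frac{1}{9}\right) \left(- \frac{1}{281574}\right) - \frac{254539}{300286} = \left(247 - \frac{1}{9}\right) \left(- \frac{1}{281574}\right) - \frac{254539}{300286} = \frac{2222}{9} \left(- \frac{1}{281574}\right) - \frac{254539}{300286} = - \frac{1111}{1267083} - \frac{254539}{300286} = - \frac{322855657483}{380487285738}$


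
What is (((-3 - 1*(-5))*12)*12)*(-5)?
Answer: -1440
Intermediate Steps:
(((-3 - 1*(-5))*12)*12)*(-5) = (((-3 + 5)*12)*12)*(-5) = ((2*12)*12)*(-5) = (24*12)*(-5) = 288*(-5) = -1440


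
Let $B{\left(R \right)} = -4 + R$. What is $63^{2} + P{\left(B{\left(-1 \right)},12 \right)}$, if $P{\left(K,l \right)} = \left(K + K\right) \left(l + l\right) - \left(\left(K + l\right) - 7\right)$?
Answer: $3729$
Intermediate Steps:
$P{\left(K,l \right)} = 7 - K - l + 4 K l$ ($P{\left(K,l \right)} = 2 K 2 l - \left(-7 + K + l\right) = 4 K l - \left(-7 + K + l\right) = 7 - K - l + 4 K l$)
$63^{2} + P{\left(B{\left(-1 \right)},12 \right)} = 63^{2} + \left(7 - \left(-4 - 1\right) - 12 + 4 \left(-4 - 1\right) 12\right) = 3969 + \left(7 - -5 - 12 + 4 \left(-5\right) 12\right) = 3969 + \left(7 + 5 - 12 - 240\right) = 3969 - 240 = 3729$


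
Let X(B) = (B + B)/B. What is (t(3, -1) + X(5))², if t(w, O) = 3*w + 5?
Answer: 256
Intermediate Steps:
t(w, O) = 5 + 3*w
X(B) = 2 (X(B) = (2*B)/B = 2)
(t(3, -1) + X(5))² = ((5 + 3*3) + 2)² = ((5 + 9) + 2)² = (14 + 2)² = 16² = 256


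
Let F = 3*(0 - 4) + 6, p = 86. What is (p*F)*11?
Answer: -5676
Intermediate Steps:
F = -6 (F = 3*(-4) + 6 = -12 + 6 = -6)
(p*F)*11 = (86*(-6))*11 = -516*11 = -5676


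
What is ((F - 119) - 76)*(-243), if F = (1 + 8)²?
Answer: 27702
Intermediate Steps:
F = 81 (F = 9² = 81)
((F - 119) - 76)*(-243) = ((81 - 119) - 76)*(-243) = (-38 - 76)*(-243) = -114*(-243) = 27702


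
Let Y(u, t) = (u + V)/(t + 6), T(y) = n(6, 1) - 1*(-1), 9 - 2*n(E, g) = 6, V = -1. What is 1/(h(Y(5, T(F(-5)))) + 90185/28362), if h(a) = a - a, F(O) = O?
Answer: 28362/90185 ≈ 0.31449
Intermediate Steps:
n(E, g) = 3/2 (n(E, g) = 9/2 - ½*6 = 9/2 - 3 = 3/2)
T(y) = 5/2 (T(y) = 3/2 - 1*(-1) = 3/2 + 1 = 5/2)
Y(u, t) = (-1 + u)/(6 + t) (Y(u, t) = (u - 1)/(t + 6) = (-1 + u)/(6 + t))
h(a) = 0
1/(h(Y(5, T(F(-5)))) + 90185/28362) = 1/(0 + 90185/28362) = 1/(90185/28362) = 28362/90185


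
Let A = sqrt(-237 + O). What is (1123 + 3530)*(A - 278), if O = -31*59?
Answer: -1293534 + 4653*I*sqrt(2066) ≈ -1.2935e+6 + 2.1149e+5*I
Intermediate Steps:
O = -1829
A = I*sqrt(2066) (A = sqrt(-237 - 1829) = sqrt(-2066) = I*sqrt(2066) ≈ 45.453*I)
(1123 + 3530)*(A - 278) = (1123 + 3530)*(I*sqrt(2066) - 278) = 4653*(-278 + I*sqrt(2066)) = -1293534 + 4653*I*sqrt(2066)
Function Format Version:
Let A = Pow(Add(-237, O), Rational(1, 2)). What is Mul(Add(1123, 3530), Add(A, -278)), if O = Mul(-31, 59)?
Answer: Add(-1293534, Mul(4653, I, Pow(2066, Rational(1, 2)))) ≈ Add(-1.2935e+6, Mul(2.1149e+5, I))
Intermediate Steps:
O = -1829
A = Mul(I, Pow(2066, Rational(1, 2))) (A = Pow(Add(-237, -1829), Rational(1, 2)) = Pow(-2066, Rational(1, 2)) = Mul(I, Pow(2066, Rational(1, 2))) ≈ Mul(45.453, I))
Mul(Add(1123, 3530), Add(A, -278)) = Mul(Add(1123, 3530), Add(Mul(I, Pow(2066, Rational(1, 2))), -278)) = Mul(4653, Add(-278, Mul(I, Pow(2066, Rational(1, 2))))) = Add(-1293534, Mul(4653, I, Pow(2066, Rational(1, 2))))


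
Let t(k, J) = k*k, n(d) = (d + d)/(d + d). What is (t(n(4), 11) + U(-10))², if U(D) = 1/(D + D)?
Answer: 361/400 ≈ 0.90250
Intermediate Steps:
n(d) = 1 (n(d) = (2*d)/((2*d)) = (2*d)*(1/(2*d)) = 1)
t(k, J) = k²
U(D) = 1/(2*D)
(t(n(4), 11) + U(-10))² = (1² + (½)/(-10))² = (1 + (½)*(-⅒))² = (1 - 1/20)² = (19/20)² = 361/400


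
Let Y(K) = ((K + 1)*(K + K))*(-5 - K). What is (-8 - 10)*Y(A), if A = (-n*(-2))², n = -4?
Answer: 10333440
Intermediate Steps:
A = 64 (A = (-1*(-4)*(-2))² = (4*(-2))² = (-8)² = 64)
Y(K) = 2*K*(1 + K)*(-5 - K) (Y(K) = ((1 + K)*(2*K))*(-5 - K) = (2*K*(1 + K))*(-5 - K) = 2*K*(1 + K)*(-5 - K))
(-8 - 10)*Y(A) = (-8 - 10)*(-2*64*(5 + 64² + 6*64)) = -(-36)*64*(5 + 4096 + 384) = -(-36)*64*4485 = -18*(-574080) = 10333440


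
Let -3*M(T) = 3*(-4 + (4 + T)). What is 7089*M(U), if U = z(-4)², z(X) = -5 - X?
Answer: -7089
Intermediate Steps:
U = 1 (U = (-5 - 1*(-4))² = (-5 + 4)² = (-1)² = 1)
M(T) = -T (M(T) = -(-4 + (4 + T)) = -T)
7089*M(U) = 7089*(-1*1) = 7089*(-1) = -7089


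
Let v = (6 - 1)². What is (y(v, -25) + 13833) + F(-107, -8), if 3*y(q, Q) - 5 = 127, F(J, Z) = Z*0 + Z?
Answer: 13869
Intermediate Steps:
v = 25 (v = 5² = 25)
F(J, Z) = Z (F(J, Z) = 0 + Z = Z)
y(q, Q) = 44 (y(q, Q) = 5/3 + (⅓)*127 = 5/3 + 127/3 = 44)
(y(v, -25) + 13833) + F(-107, -8) = (44 + 13833) - 8 = 13877 - 8 = 13869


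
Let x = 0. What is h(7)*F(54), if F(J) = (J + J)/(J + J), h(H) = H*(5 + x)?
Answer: 35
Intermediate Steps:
h(H) = 5*H (h(H) = H*(5 + 0) = H*5 = 5*H)
F(J) = 1 (F(J) = (2*J)/((2*J)) = (2*J)*(1/(2*J)) = 1)
h(7)*F(54) = (5*7)*1 = 35*1 = 35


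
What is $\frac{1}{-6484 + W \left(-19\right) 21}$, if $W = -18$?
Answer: $\frac{1}{698} \approx 0.0014327$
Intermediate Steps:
$\frac{1}{-6484 + W \left(-19\right) 21} = \frac{1}{-6484 + \left(-18\right) \left(-19\right) 21} = \frac{1}{-6484 + 342 \cdot 21} = \frac{1}{-6484 + 7182} = \frac{1}{698}$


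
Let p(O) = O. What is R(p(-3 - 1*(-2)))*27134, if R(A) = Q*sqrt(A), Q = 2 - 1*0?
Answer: 54268*I ≈ 54268.0*I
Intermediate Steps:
Q = 2 (Q = 2 + 0 = 2)
R(A) = 2*sqrt(A)
R(p(-3 - 1*(-2)))*27134 = (2*sqrt(-3 - 1*(-2)))*27134 = (2*sqrt(-3 + 2))*27134 = (2*sqrt(-1))*27134 = (2*I)*27134 = 54268*I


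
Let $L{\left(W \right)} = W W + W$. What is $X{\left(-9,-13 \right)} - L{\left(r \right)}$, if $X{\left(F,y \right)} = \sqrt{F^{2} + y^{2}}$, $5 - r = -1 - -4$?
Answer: $-6 + 5 \sqrt{10} \approx 9.8114$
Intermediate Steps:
$r = 2$ ($r = 5 - \left(-1 - -4\right) = 5 - \left(-1 + 4\right) = 5 - 3 = 2$)
$L{\left(W \right)} = W + W^{2}$ ($L{\left(W \right)} = W^{2} + W = W + W^{2}$)
$X{\left(-9,-13 \right)} - L{\left(r \right)} = \sqrt{\left(-9\right)^{2} + \left(-13\right)^{2}} - 2 \left(1 + 2\right) = \sqrt{81 + 169} - 2 \cdot 3 = \sqrt{250} - 6 = 5 \sqrt{10} - 6 = -6 + 5 \sqrt{10}$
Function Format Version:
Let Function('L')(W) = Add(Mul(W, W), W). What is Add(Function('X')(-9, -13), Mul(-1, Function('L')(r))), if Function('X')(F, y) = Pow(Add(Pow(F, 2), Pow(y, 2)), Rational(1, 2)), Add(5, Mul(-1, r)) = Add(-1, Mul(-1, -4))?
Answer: Add(-6, Mul(5, Pow(10, Rational(1, 2)))) ≈ 9.8114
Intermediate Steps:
r = 2 (r = Add(5, Mul(-1, Add(-1, Mul(-1, -4)))) = Add(5, Mul(-1, Add(-1, 4))) = Add(5, Mul(-1, 3)) = Add(5, -3) = 2)
Function('L')(W) = Add(W, Pow(W, 2)) (Function('L')(W) = Add(Pow(W, 2), W) = Add(W, Pow(W, 2)))
Add(Function('X')(-9, -13), Mul(-1, Function('L')(r))) = Add(Pow(Add(Pow(-9, 2), Pow(-13, 2)), Rational(1, 2)), Mul(-1, Mul(2, Add(1, 2)))) = Add(Pow(Add(81, 169), Rational(1, 2)), Mul(-1, Mul(2, 3))) = Add(Pow(250, Rational(1, 2)), Mul(-1, 6)) = Add(Mul(5, Pow(10, Rational(1, 2))), -6) = Add(-6, Mul(5, Pow(10, Rational(1, 2))))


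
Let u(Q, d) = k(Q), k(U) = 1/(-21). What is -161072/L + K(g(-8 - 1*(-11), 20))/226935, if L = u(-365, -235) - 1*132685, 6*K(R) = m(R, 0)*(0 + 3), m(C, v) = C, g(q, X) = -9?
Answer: 85288646887/70258722990 ≈ 1.2139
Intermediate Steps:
k(U) = -1/21
u(Q, d) = -1/21
K(R) = R/2 (K(R) = (R*(0 + 3))/6 = (R*3)/6 = (3*R)/6 = R/2)
L = -2786386/21 (L = -1/21 - 1*132685 = -1/21 - 132685 = -2786386/21 ≈ -1.3269e+5)
-161072/L + K(g(-8 - 1*(-11), 20))/226935 = -161072/(-2786386/21) + ((1/2)*(-9))/226935 = -161072*(-21/2786386) - 9/2*1/226935 = 1691256/1393193 - 1/50430 = 85288646887/70258722990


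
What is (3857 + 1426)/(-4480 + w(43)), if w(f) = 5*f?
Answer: -5283/4265 ≈ -1.2387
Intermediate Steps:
(3857 + 1426)/(-4480 + w(43)) = (3857 + 1426)/(-4480 + 5*43) = 5283/(-4480 + 215) = 5283/(-4265) = 5283*(-1/4265) = -5283/4265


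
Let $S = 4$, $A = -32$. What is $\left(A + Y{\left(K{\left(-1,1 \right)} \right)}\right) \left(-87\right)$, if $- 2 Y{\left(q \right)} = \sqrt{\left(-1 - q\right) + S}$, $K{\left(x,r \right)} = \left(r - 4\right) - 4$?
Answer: $2784 + \frac{87 \sqrt{10}}{2} \approx 2921.6$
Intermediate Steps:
$K{\left(x,r \right)} = -8 + r$ ($K{\left(x,r \right)} = \left(r - 4\right) - 4 = \left(-4 + r\right) - 4 = -8 + r$)
$Y{\left(q \right)} = - \frac{\sqrt{3 - q}}{2}$ ($Y{\left(q \right)} = - \frac{\sqrt{\left(-1 - q\right) + 4}}{2} = - \frac{\sqrt{3 - q}}{2}$)
$\left(A + Y{\left(K{\left(-1,1 \right)} \right)}\right) \left(-87\right) = \left(-32 - \frac{\sqrt{3 - \left(-8 + 1\right)}}{2}\right) \left(-87\right) = \left(-32 - \frac{\sqrt{3 - -7}}{2}\right) \left(-87\right) = \left(-32 - \frac{\sqrt{3 + 7}}{2}\right) \left(-87\right) = \left(-32 - \frac{\sqrt{10}}{2}\right) \left(-87\right) = 2784 + \frac{87 \sqrt{10}}{2}$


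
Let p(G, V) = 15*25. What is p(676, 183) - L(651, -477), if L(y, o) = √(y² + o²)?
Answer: 375 - 3*√72370 ≈ -432.05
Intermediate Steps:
p(G, V) = 375
L(y, o) = √(o² + y²)
p(676, 183) - L(651, -477) = 375 - √((-477)² + 651²) = 375 - √(227529 + 423801) = 375 - √651330 = 375 - 3*√72370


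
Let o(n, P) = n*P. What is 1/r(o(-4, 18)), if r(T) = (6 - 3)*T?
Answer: -1/216 ≈ -0.0046296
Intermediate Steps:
o(n, P) = P*n
r(T) = 3*T
1/r(o(-4, 18)) = 1/(3*(18*(-4))) = 1/(3*(-72)) = 1/(-216) = -1/216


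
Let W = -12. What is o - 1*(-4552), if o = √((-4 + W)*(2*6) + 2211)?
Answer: 4552 + √2019 ≈ 4596.9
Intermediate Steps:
o = √2019 (o = √((-4 - 12)*(2*6) + 2211) = √(-16*12 + 2211) = √(-192 + 2211) = √2019 ≈ 44.933)
o - 1*(-4552) = √2019 - 1*(-4552) = √2019 + 4552 = 4552 + √2019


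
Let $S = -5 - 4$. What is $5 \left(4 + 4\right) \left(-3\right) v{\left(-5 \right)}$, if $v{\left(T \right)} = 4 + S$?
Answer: $600$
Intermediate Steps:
$S = -9$ ($S = -5 - 4 = -9$)
$v{\left(T \right)} = -5$ ($v{\left(T \right)} = 4 - 9 = -5$)
$5 \left(4 + 4\right) \left(-3\right) v{\left(-5 \right)} = 5 \left(4 + 4\right) \left(-3\right) \left(-5\right) = 5 \cdot 8 \left(-3\right) \left(-5\right) = 5 \left(-24\right) \left(-5\right) = \left(-120\right) \left(-5\right) = 600$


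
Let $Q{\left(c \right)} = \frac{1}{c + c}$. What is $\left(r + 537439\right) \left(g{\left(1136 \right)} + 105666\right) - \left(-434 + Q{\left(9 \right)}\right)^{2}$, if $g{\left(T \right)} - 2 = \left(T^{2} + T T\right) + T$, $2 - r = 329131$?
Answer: $\frac{181405849250519}{324} \approx 5.5989 \cdot 10^{11}$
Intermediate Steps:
$r = -329129$ ($r = 2 - 329131 = -329129$)
$Q{\left(c \right)} = \frac{1}{2 c}$
$g{\left(T \right)} = 2 + T + 2 T^{2}$ ($g{\left(T \right)} = 2 + \left(\left(T^{2} + T T\right) + T\right) = 2 + \left(\left(T^{2} + T^{2}\right) + T\right) = 2 + \left(2 T^{2} + T\right) = 2 + \left(T + 2 T^{2}\right) = 2 + T + 2 T^{2}$)
$\left(r + 537439\right) \left(g{\left(1136 \right)} + 105666\right) - \left(-434 + Q{\left(9 \right)}\right)^{2} = \left(-329129 + 537439\right) \left(\left(2 + 1136 + 2 \cdot 1136^{2}\right) + 105666\right) - \left(-434 + \frac{1}{2 \cdot 9}\right)^{2} = 208310 \left(\left(2 + 1136 + 2 \cdot 1290496\right) + 105666\right) - \left(-434 + \frac{1}{2} \cdot \frac{1}{9}\right)^{2} = 208310 \left(\left(2 + 1136 + 2580992\right) + 105666\right) - \left(-434 + \frac{1}{18}\right)^{2} = 208310 \left(2582130 + 105666\right) - \left(- \frac{7811}{18}\right)^{2} = 208310 \cdot 2687796 - \frac{61011721}{324} = 559894784760 - \frac{61011721}{324} = \frac{181405849250519}{324}$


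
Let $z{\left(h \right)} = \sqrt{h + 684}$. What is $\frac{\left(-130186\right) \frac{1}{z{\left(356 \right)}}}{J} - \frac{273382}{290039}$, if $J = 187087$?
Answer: $- \frac{273382}{290039} - \frac{65093 \sqrt{65}}{24321310} \approx -0.96415$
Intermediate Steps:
$z{\left(h \right)} = \sqrt{684 + h}$
$\frac{\left(-130186\right) \frac{1}{z{\left(356 \right)}}}{J} - \frac{273382}{290039} = \frac{\left(-130186\right) \frac{1}{\sqrt{684 + 356}}}{187087} - \frac{273382}{290039} = - \frac{130186}{\sqrt{1040}} \cdot \frac{1}{187087} - \frac{273382}{290039} = - \frac{130186}{4 \sqrt{65}} \cdot \frac{1}{187087} - \frac{273382}{290039} = - 130186 \frac{\sqrt{65}}{260} \cdot \frac{1}{187087} - \frac{273382}{290039} = - \frac{65093 \sqrt{65}}{130} \cdot \frac{1}{187087} - \frac{273382}{290039} = - \frac{65093 \sqrt{65}}{24321310} - \frac{273382}{290039} = - \frac{273382}{290039} - \frac{65093 \sqrt{65}}{24321310}$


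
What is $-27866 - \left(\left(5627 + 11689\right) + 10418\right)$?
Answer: $-55600$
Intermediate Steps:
$-27866 - \left(\left(5627 + 11689\right) + 10418\right) = -27866 - \left(17316 + 10418\right) = -27866 - 27734 = -55600$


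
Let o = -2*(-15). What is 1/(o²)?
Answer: 1/900 ≈ 0.0011111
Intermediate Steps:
o = 30
1/(o²) = 1/(30²) = 1/900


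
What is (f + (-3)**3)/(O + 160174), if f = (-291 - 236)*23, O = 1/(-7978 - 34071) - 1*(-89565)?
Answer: -255405626/5250637605 ≈ -0.048643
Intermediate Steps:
O = 3766118684/42049 (O = 1/(-42049) + 89565 = -1/42049 + 89565 = 3766118684/42049 ≈ 89565.)
f = -12121 (f = -527*23 = -12121)
(f + (-3)**3)/(O + 160174) = (-12121 + (-3)**3)/(3766118684/42049 + 160174) = (-12121 - 27)/(10501275210/42049) = -12148*42049/10501275210 = -255405626/5250637605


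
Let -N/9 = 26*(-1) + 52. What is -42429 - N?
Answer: -42195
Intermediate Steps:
N = -234 (N = -9*(26*(-1) + 52) = -9*(-26 + 52) = -9*26 = -234)
-42429 - N = -42429 - 1*(-234) = -42429 + 234 = -42195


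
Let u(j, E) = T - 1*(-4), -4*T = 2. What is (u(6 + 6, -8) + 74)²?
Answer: 24025/4 ≈ 6006.3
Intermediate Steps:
T = -½ (T = -¼*2 = -½ ≈ -0.50000)
u(j, E) = 7/2 (u(j, E) = -½ - 1*(-4) = -½ + 4 = 7/2)
(u(6 + 6, -8) + 74)² = (7/2 + 74)² = (155/2)² = 24025/4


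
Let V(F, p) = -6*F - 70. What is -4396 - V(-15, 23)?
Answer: -4416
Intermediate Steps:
V(F, p) = -70 - 6*F
-4396 - V(-15, 23) = -4396 - (-70 - 6*(-15)) = -4396 - (-70 + 90) = -4396 - 1*20 = -4396 - 20 = -4416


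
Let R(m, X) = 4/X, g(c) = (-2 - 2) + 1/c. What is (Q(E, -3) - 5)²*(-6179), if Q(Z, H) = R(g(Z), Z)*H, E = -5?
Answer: -1044251/25 ≈ -41770.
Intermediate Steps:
g(c) = -4 + 1/c
Q(Z, H) = 4*H/Z (Q(Z, H) = (4/Z)*H = 4*H/Z)
(Q(E, -3) - 5)²*(-6179) = (4*(-3)/(-5) - 5)²*(-6179) = (4*(-3)*(-⅕) - 5)²*(-6179) = (12/5 - 5)²*(-6179) = (-13/5)²*(-6179) = (169/25)*(-6179) = -1044251/25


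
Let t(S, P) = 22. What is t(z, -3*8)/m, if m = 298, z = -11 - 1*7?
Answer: 11/149 ≈ 0.073825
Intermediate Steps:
z = -18 (z = -11 - 7 = -18)
t(z, -3*8)/m = 22/298 = 22*(1/298) = 11/149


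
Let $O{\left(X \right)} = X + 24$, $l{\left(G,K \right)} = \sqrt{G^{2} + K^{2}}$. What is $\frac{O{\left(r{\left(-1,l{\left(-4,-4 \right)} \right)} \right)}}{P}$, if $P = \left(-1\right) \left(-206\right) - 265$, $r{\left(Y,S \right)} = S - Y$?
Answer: $- \frac{25}{59} - \frac{4 \sqrt{2}}{59} \approx -0.51961$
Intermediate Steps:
$O{\left(X \right)} = 24 + X$
$P = -59$ ($P = 206 - 265 = -59$)
$\frac{O{\left(r{\left(-1,l{\left(-4,-4 \right)} \right)} \right)}}{P} = \frac{24 - \left(-1 - \sqrt{\left(-4\right)^{2} + \left(-4\right)^{2}}\right)}{-59} = \left(24 + \left(\sqrt{16 + 16} + 1\right)\right) \left(- \frac{1}{59}\right) = \left(24 + \left(\sqrt{32} + 1\right)\right) \left(- \frac{1}{59}\right) = \left(24 + \left(4 \sqrt{2} + 1\right)\right) \left(- \frac{1}{59}\right) = \left(24 + \left(1 + 4 \sqrt{2}\right)\right) \left(- \frac{1}{59}\right) = \left(25 + 4 \sqrt{2}\right) \left(- \frac{1}{59}\right) = - \frac{25}{59} - \frac{4 \sqrt{2}}{59}$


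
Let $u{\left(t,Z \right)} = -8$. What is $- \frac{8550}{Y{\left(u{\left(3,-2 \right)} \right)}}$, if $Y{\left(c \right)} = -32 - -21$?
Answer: $\frac{8550}{11} \approx 777.27$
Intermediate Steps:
$Y{\left(c \right)} = -11$ ($Y{\left(c \right)} = -32 + 21 = -11$)
$- \frac{8550}{Y{\left(u{\left(3,-2 \right)} \right)}} = - \frac{8550}{-11} = \left(-8550\right) \left(- \frac{1}{11}\right) = \frac{8550}{11}$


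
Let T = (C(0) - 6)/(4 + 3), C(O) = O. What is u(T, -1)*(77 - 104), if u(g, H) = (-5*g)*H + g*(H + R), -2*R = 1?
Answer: 81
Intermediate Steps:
R = -½ (R = -½*1 = -½ ≈ -0.50000)
T = -6/7 (T = (0 - 6)/(4 + 3) = -6/7 ≈ -0.85714)
u(g, H) = g*(-½ + H) - 5*H*g (u(g, H) = (-5*g)*H + g*(H - ½) = -5*H*g + g*(-½ + H) = g*(-½ + H) - 5*H*g)
u(T, -1)*(77 - 104) = (-½*(-6/7)*(1 + 8*(-1)))*(77 - 104) = -½*(-6/7)*(1 - 8)*(-27) = -½*(-6/7)*(-7)*(-27) = -3*(-27) = 81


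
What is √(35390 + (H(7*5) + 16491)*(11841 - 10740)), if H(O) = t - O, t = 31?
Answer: √18187577 ≈ 4264.7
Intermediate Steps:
H(O) = 31 - O
√(35390 + (H(7*5) + 16491)*(11841 - 10740)) = √(35390 + ((31 - 7*5) + 16491)*(11841 - 10740)) = √(35390 + ((31 - 1*35) + 16491)*1101) = √(35390 + ((31 - 35) + 16491)*1101) = √(35390 + (-4 + 16491)*1101) = √(35390 + 16487*1101) = √(35390 + 18152187) = √18187577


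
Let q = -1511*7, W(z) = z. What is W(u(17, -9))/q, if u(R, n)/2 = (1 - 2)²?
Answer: -2/10577 ≈ -0.00018909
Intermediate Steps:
u(R, n) = 2 (u(R, n) = 2*(1 - 2)² = 2*(-1)² = 2*1 = 2)
q = -10577 (q = -1*10577 = -10577)
W(u(17, -9))/q = 2/(-10577) = 2*(-1/10577) = -2/10577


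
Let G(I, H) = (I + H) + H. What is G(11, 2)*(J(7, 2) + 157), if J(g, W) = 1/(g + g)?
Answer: 32985/14 ≈ 2356.1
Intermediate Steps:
J(g, W) = 1/(2*g)
G(I, H) = I + 2*H (G(I, H) = (H + I) + H = I + 2*H)
G(11, 2)*(J(7, 2) + 157) = (11 + 2*2)*((1/2)/7 + 157) = (11 + 4)*((1/2)*(1/7) + 157) = 15*(1/14 + 157) = 15*(2199/14) = 32985/14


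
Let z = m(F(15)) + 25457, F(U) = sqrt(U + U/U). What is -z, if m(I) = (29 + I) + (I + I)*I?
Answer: -25522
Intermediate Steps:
F(U) = sqrt(1 + U) (F(U) = sqrt(U + 1) = sqrt(1 + U))
m(I) = 29 + I + 2*I**2 (m(I) = (29 + I) + (2*I)*I = (29 + I) + 2*I**2 = 29 + I + 2*I**2)
z = 25522 (z = (29 + sqrt(1 + 15) + 2*(sqrt(1 + 15))**2) + 25457 = (29 + sqrt(16) + 2*(sqrt(16))**2) + 25457 = (29 + 4 + 2*4**2) + 25457 = (29 + 4 + 2*16) + 25457 = (29 + 4 + 32) + 25457 = 65 + 25457 = 25522)
-z = -1*25522 = -25522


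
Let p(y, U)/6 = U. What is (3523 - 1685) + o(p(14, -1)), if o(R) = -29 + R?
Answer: 1803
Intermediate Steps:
p(y, U) = 6*U
(3523 - 1685) + o(p(14, -1)) = (3523 - 1685) + (-29 + 6*(-1)) = 1838 + (-29 - 6) = 1838 - 35 = 1803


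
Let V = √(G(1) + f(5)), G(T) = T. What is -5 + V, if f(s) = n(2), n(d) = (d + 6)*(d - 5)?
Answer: -5 + I*√23 ≈ -5.0 + 4.7958*I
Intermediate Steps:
n(d) = (-5 + d)*(6 + d) (n(d) = (6 + d)*(-5 + d) = (-5 + d)*(6 + d))
f(s) = -24 (f(s) = -30 + 2 + 2² = -30 + 2 + 4 = -24)
V = I*√23 (V = √(1 - 24) = √(-23) = I*√23 ≈ 4.7958*I)
-5 + V = -5 + I*√23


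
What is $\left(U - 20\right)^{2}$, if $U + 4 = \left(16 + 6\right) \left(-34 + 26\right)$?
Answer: $40000$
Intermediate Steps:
$U = -180$ ($U = -4 + \left(16 + 6\right) \left(-34 + 26\right) = -4 + 22 \left(-8\right) = -4 - 176 = -180$)
$\left(U - 20\right)^{2} = \left(-180 - 20\right)^{2} = \left(-200\right)^{2} = 40000$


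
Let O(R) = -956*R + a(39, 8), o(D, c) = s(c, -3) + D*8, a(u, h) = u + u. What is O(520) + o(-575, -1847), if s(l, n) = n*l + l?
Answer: -497948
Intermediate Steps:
s(l, n) = l + l*n (s(l, n) = l*n + l = l + l*n)
a(u, h) = 2*u
o(D, c) = -2*c + 8*D (o(D, c) = c*(1 - 3) + D*8 = c*(-2) + 8*D = -2*c + 8*D)
O(R) = 78 - 956*R (O(R) = -956*R + 2*39 = -956*R + 78 = 78 - 956*R)
O(520) + o(-575, -1847) = (78 - 956*520) + (-2*(-1847) + 8*(-575)) = (78 - 497120) + (3694 - 4600) = -497042 - 906 = -497948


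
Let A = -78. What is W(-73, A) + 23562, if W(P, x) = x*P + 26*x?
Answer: 27228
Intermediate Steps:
W(P, x) = 26*x + P*x (W(P, x) = P*x + 26*x = 26*x + P*x)
W(-73, A) + 23562 = -78*(26 - 73) + 23562 = -78*(-47) + 23562 = 3666 + 23562 = 27228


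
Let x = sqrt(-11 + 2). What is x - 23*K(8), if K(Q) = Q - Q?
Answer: 3*I ≈ 3.0*I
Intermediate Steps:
K(Q) = 0
x = 3*I (x = sqrt(-9) = 3*I ≈ 3.0*I)
x - 23*K(8) = 3*I - 23*0 = 3*I + 0 = 3*I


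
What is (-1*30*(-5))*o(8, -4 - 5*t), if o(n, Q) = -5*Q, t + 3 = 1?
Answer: -4500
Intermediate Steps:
t = -2 (t = -3 + 1 = -2)
(-1*30*(-5))*o(8, -4 - 5*t) = (-1*30*(-5))*(-5*(-4 - 5*(-2))) = (-30*(-5))*(-5*(-4 + 10)) = 150*(-5*6) = 150*(-30) = -4500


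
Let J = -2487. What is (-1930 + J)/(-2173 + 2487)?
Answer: -4417/314 ≈ -14.067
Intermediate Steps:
(-1930 + J)/(-2173 + 2487) = (-1930 - 2487)/(-2173 + 2487) = -4417/314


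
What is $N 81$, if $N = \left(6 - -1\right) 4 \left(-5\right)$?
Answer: $-11340$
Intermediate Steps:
$N = -140$ ($N = \left(6 + 1\right) 4 \left(-5\right) = 7 \cdot 4 \left(-5\right) = 28 \left(-5\right) = -140$)
$N 81 = \left(-140\right) 81 = -11340$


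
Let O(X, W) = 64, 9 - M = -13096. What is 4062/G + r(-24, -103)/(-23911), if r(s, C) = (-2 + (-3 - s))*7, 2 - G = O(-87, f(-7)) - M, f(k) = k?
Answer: 95391763/311871173 ≈ 0.30587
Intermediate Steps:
M = 13105 (M = 9 - 1*(-13096) = 9 + 13096 = 13105)
G = 13043 (G = 2 - (64 - 1*13105) = 2 - (64 - 13105) = 2 - 1*(-13041) = 2 + 13041 = 13043)
r(s, C) = -35 - 7*s (r(s, C) = (-5 - s)*7 = -35 - 7*s)
4062/G + r(-24, -103)/(-23911) = 4062/13043 + (-35 - 7*(-24))/(-23911) = 4062*(1/13043) + (-35 + 168)*(-1/23911) = 4062/13043 + 133*(-1/23911) = 4062/13043 - 133/23911 = 95391763/311871173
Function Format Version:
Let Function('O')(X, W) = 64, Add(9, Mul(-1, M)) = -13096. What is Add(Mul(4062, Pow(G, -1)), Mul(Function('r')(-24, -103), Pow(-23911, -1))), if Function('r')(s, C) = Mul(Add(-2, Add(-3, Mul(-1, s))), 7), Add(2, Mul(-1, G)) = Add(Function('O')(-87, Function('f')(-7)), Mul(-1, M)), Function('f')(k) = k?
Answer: Rational(95391763, 311871173) ≈ 0.30587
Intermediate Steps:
M = 13105 (M = Add(9, Mul(-1, -13096)) = Add(9, 13096) = 13105)
G = 13043 (G = Add(2, Mul(-1, Add(64, Mul(-1, 13105)))) = Add(2, Mul(-1, Add(64, -13105))) = Add(2, Mul(-1, -13041)) = Add(2, 13041) = 13043)
Function('r')(s, C) = Add(-35, Mul(-7, s)) (Function('r')(s, C) = Mul(Add(-5, Mul(-1, s)), 7) = Add(-35, Mul(-7, s)))
Add(Mul(4062, Pow(G, -1)), Mul(Function('r')(-24, -103), Pow(-23911, -1))) = Add(Mul(4062, Pow(13043, -1)), Mul(Add(-35, Mul(-7, -24)), Pow(-23911, -1))) = Add(Mul(4062, Rational(1, 13043)), Mul(Add(-35, 168), Rational(-1, 23911))) = Add(Rational(4062, 13043), Mul(133, Rational(-1, 23911))) = Add(Rational(4062, 13043), Rational(-133, 23911)) = Rational(95391763, 311871173)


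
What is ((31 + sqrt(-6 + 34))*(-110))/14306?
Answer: -1705/7153 - 110*sqrt(7)/7153 ≈ -0.27905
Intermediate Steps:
((31 + sqrt(-6 + 34))*(-110))/14306 = ((31 + sqrt(28))*(-110))*(1/14306) = ((31 + 2*sqrt(7))*(-110))*(1/14306) = (-3410 - 220*sqrt(7))*(1/14306) = -1705/7153 - 110*sqrt(7)/7153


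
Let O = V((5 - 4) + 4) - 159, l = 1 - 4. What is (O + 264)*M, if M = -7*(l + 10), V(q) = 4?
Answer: -5341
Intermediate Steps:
l = -3
O = -155 (O = 4 - 159 = -155)
M = -49 (M = -7*(-3 + 10) = -7*7 = -49)
(O + 264)*M = (-155 + 264)*(-49) = 109*(-49) = -5341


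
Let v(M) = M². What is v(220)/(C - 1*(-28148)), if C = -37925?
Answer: -48400/9777 ≈ -4.9504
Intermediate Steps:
v(220)/(C - 1*(-28148)) = 220²/(-37925 - 1*(-28148)) = 48400/(-37925 + 28148) = 48400/(-9777) = 48400*(-1/9777) = -48400/9777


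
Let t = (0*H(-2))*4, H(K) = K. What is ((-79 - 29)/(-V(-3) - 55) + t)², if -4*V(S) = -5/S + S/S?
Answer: 104976/26569 ≈ 3.9511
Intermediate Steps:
V(S) = -¼ + 5/(4*S) (V(S) = -(-5/S + S/S)/4 = -(-5/S + 1)/4 = -(1 - 5/S)/4 = -¼ + 5/(4*S))
t = 0 (t = (0*(-2))*4 = 0*4 = 0)
((-79 - 29)/(-V(-3) - 55) + t)² = ((-79 - 29)/(-(5 - 1*(-3))/(4*(-3)) - 55) + 0)² = (-108/(-(-1)*(5 + 3)/(4*3) - 55) + 0)² = (-108/(-(-1)*8/(4*3) - 55) + 0)² = (-108/(-1*(-⅔) - 55) + 0)² = (-108/(⅔ - 55) + 0)² = (-108/(-163/3) + 0)² = (-108*(-3/163) + 0)² = (324/163 + 0)² = (324/163)² = 104976/26569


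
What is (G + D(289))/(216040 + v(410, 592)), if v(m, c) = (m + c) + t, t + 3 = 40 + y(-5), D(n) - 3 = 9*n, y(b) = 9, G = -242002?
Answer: -119699/108544 ≈ -1.1028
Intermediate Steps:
D(n) = 3 + 9*n
t = 46 (t = -3 + (40 + 9) = -3 + 49 = 46)
v(m, c) = 46 + c + m (v(m, c) = (m + c) + 46 = (c + m) + 46 = 46 + c + m)
(G + D(289))/(216040 + v(410, 592)) = (-242002 + (3 + 9*289))/(216040 + (46 + 592 + 410)) = (-242002 + (3 + 2601))/(216040 + 1048) = (-242002 + 2604)/217088 = -239398*1/217088 = -119699/108544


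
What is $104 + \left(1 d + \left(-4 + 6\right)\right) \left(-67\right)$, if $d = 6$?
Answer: $-432$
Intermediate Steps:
$104 + \left(1 d + \left(-4 + 6\right)\right) \left(-67\right) = 104 + \left(1 \cdot 6 + \left(-4 + 6\right)\right) \left(-67\right) = 104 + \left(6 + 2\right) \left(-67\right) = 104 + 8 \left(-67\right) = 104 - 536 = -432$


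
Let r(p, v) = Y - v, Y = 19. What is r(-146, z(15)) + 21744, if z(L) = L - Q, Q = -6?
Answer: 21742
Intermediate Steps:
z(L) = 6 + L (z(L) = L - 1*(-6) = L + 6 = 6 + L)
r(p, v) = 19 - v
r(-146, z(15)) + 21744 = (19 - (6 + 15)) + 21744 = (19 - 1*21) + 21744 = (19 - 21) + 21744 = -2 + 21744 = 21742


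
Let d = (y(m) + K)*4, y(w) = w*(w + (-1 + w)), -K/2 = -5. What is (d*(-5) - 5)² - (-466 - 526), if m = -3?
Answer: 391617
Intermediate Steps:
K = 10 (K = -2*(-5) = 10)
y(w) = w*(-1 + 2*w)
d = 124 (d = (-3*(-1 + 2*(-3)) + 10)*4 = (-3*(-1 - 6) + 10)*4 = (-3*(-7) + 10)*4 = (21 + 10)*4 = 31*4 = 124)
(d*(-5) - 5)² - (-466 - 526) = (124*(-5) - 5)² - (-466 - 526) = (-620 - 5)² - 1*(-992) = (-625)² + 992 = 390625 + 992 = 391617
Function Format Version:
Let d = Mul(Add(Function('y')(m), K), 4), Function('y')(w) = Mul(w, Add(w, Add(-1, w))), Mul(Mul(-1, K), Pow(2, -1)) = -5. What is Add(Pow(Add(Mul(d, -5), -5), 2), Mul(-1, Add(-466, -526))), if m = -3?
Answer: 391617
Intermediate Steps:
K = 10 (K = Mul(-2, -5) = 10)
Function('y')(w) = Mul(w, Add(-1, Mul(2, w)))
d = 124 (d = Mul(Add(Mul(-3, Add(-1, Mul(2, -3))), 10), 4) = Mul(Add(Mul(-3, Add(-1, -6)), 10), 4) = Mul(Add(Mul(-3, -7), 10), 4) = Mul(Add(21, 10), 4) = Mul(31, 4) = 124)
Add(Pow(Add(Mul(d, -5), -5), 2), Mul(-1, Add(-466, -526))) = Add(Pow(Add(Mul(124, -5), -5), 2), Mul(-1, Add(-466, -526))) = Add(Pow(Add(-620, -5), 2), Mul(-1, -992)) = Add(Pow(-625, 2), 992) = Add(390625, 992) = 391617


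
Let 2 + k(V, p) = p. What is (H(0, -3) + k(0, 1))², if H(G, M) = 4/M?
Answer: 49/9 ≈ 5.4444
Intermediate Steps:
k(V, p) = -2 + p
(H(0, -3) + k(0, 1))² = (4/(-3) + (-2 + 1))² = (4*(-⅓) - 1)² = (-4/3 - 1)² = (-7/3)² = 49/9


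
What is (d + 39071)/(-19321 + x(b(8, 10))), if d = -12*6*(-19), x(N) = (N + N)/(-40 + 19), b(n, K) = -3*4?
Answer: -283073/135239 ≈ -2.0931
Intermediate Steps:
b(n, K) = -12
x(N) = -2*N/21 (x(N) = (2*N)/(-21) = (2*N)*(-1/21) = -2*N/21)
d = 1368 (d = -72*(-19) = 1368)
(d + 39071)/(-19321 + x(b(8, 10))) = (1368 + 39071)/(-19321 - 2/21*(-12)) = 40439/(-19321 + 8/7) = 40439/(-135239/7) = 40439*(-7/135239) = -283073/135239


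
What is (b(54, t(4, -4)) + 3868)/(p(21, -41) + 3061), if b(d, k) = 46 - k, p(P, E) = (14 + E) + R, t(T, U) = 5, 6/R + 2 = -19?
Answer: 27363/21236 ≈ 1.2885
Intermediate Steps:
R = -2/7 (R = 6/(-2 - 19) = 6/(-21) = 6*(-1/21) = -2/7 ≈ -0.28571)
p(P, E) = 96/7 + E (p(P, E) = (14 + E) - 2/7 = 96/7 + E)
(b(54, t(4, -4)) + 3868)/(p(21, -41) + 3061) = ((46 - 1*5) + 3868)/((96/7 - 41) + 3061) = ((46 - 5) + 3868)/(-191/7 + 3061) = (41 + 3868)/(21236/7) = 3909*(7/21236) = 27363/21236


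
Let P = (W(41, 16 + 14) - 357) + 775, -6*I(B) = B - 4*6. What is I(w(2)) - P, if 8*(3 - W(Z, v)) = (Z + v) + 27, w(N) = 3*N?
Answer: -1623/4 ≈ -405.75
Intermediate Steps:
W(Z, v) = -3/8 - Z/8 - v/8 (W(Z, v) = 3 - ((Z + v) + 27)/8 = 3 - (27 + Z + v)/8 = 3 + (-27/8 - Z/8 - v/8) = -3/8 - Z/8 - v/8)
I(B) = 4 - B/6 (I(B) = -(B - 4*6)/6 = -(B - 24)/6 = -(-24 + B)/6 = 4 - B/6)
P = 1635/4 (P = ((-3/8 - 1/8*41 - (16 + 14)/8) - 357) + 775 = ((-3/8 - 41/8 - 1/8*30) - 357) + 775 = ((-3/8 - 41/8 - 15/4) - 357) + 775 = (-37/4 - 357) + 775 = -1465/4 + 775 = 1635/4 ≈ 408.75)
I(w(2)) - P = (4 - 2/2) - 1*1635/4 = (4 - 1/6*6) - 1635/4 = (4 - 1) - 1635/4 = 3 - 1635/4 = -1623/4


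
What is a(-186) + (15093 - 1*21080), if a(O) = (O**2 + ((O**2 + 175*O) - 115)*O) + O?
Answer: -330743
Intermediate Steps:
a(O) = O + O**2 + O*(-115 + O**2 + 175*O) (a(O) = (O**2 + (-115 + O**2 + 175*O)*O) + O = (O**2 + O*(-115 + O**2 + 175*O)) + O = O + O**2 + O*(-115 + O**2 + 175*O))
a(-186) + (15093 - 1*21080) = -186*(-114 + (-186)**2 + 176*(-186)) + (15093 - 1*21080) = -186*(-114 + 34596 - 32736) + (15093 - 21080) = -186*1746 - 5987 = -324756 - 5987 = -330743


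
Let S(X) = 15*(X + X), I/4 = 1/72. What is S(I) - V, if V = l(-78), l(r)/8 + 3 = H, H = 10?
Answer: -163/3 ≈ -54.333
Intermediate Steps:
I = 1/18 (I = 4/72 = 4*(1/72) = 1/18 ≈ 0.055556)
S(X) = 30*X (S(X) = 15*(2*X) = 30*X)
l(r) = 56 (l(r) = -24 + 8*10 = -24 + 80 = 56)
V = 56
S(I) - V = 30*(1/18) - 1*56 = 5/3 - 56 = -163/3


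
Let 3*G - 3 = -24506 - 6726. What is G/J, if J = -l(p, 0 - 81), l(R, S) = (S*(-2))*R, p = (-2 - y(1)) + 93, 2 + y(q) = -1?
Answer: 31229/45684 ≈ 0.68359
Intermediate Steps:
y(q) = -3 (y(q) = -2 - 1 = -3)
p = 94 (p = (-2 - 1*(-3)) + 93 = (-2 + 3) + 93 = 1 + 93 = 94)
l(R, S) = -2*R*S (l(R, S) = (-2*S)*R = -2*R*S)
G = -31229/3 (G = 1 + (-24506 - 6726)/3 = 1 + (1/3)*(-31232) = 1 - 31232/3 = -31229/3 ≈ -10410.)
J = -15228 (J = -(-2)*94*(0 - 81) = -(-2)*94*(-81) = -1*15228 = -15228)
G/J = -31229/3/(-15228) = -31229/3*(-1/15228) = 31229/45684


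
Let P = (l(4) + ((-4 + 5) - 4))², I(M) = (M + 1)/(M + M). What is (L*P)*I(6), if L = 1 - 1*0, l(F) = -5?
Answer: 112/3 ≈ 37.333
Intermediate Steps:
I(M) = (1 + M)/(2*M) (I(M) = (1 + M)/((2*M)) = (1 + M)*(1/(2*M)) = (1 + M)/(2*M))
L = 1 (L = 1 + 0 = 1)
P = 64 (P = (-5 + ((-4 + 5) - 4))² = (-5 + (1 - 4))² = (-5 - 3)² = (-8)² = 64)
(L*P)*I(6) = (1*64)*((½)*(1 + 6)/6) = 64*((½)*(⅙)*7) = 64*(7/12) = 112/3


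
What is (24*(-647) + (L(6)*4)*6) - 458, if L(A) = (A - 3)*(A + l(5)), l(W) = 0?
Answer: -15554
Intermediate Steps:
L(A) = A*(-3 + A) (L(A) = (A - 3)*(A + 0) = (-3 + A)*A = A*(-3 + A))
(24*(-647) + (L(6)*4)*6) - 458 = (24*(-647) + ((6*(-3 + 6))*4)*6) - 458 = (-15528 + ((6*3)*4)*6) - 458 = (-15528 + (18*4)*6) - 458 = (-15528 + 72*6) - 458 = (-15528 + 432) - 458 = -15096 - 458 = -15554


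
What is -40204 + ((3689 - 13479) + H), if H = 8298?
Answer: -41696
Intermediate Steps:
-40204 + ((3689 - 13479) + H) = -40204 + ((3689 - 13479) + 8298) = -40204 + (-9790 + 8298) = -40204 - 1492 = -41696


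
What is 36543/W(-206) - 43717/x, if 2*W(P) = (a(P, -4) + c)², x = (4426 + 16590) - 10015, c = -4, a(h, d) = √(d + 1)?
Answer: (-349736*√3 + 803450765*I)/(11001*(8*√3 + 13*I)) ≈ 2627.9 + 2805.3*I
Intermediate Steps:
a(h, d) = √(1 + d)
x = 11001 (x = 21016 - 10015 = 11001)
W(P) = (-4 + I*√3)²/2 (W(P) = (√(1 - 4) - 4)²/2 = (√(-3) - 4)²/2 = (I*√3 - 4)²/2 = (-4 + I*√3)²/2)
36543/W(-206) - 43717/x = 36543/(((4 - I*√3)²/2)) - 43717/11001 = 36543*(2/(4 - I*√3)²) - 43717*1/11001 = 73086/(4 - I*√3)² - 43717/11001 = -43717/11001 + 73086/(4 - I*√3)²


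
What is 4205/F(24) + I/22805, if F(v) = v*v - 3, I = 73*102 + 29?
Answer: 20035640/2613453 ≈ 7.6664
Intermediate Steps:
I = 7475 (I = 7446 + 29 = 7475)
F(v) = -3 + v² (F(v) = v² - 3 = -3 + v²)
4205/F(24) + I/22805 = 4205/(-3 + 24²) + 7475/22805 = 4205/(-3 + 576) + 7475*(1/22805) = 4205/573 + 1495/4561 = 20035640/2613453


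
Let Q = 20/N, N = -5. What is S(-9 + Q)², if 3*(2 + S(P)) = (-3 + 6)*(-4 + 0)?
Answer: 36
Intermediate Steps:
Q = -4 (Q = 20/(-5) = 20*(-⅕) = -4)
S(P) = -6 (S(P) = -2 + ((-3 + 6)*(-4 + 0))/3 = -2 + (3*(-4))/3 = -2 + (⅓)*(-12) = -2 - 4 = -6)
S(-9 + Q)² = (-6)² = 36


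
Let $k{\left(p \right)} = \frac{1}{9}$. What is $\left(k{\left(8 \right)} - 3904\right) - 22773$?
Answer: $- \frac{240092}{9} \approx -26677.0$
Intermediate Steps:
$k{\left(p \right)} = \frac{1}{9}$
$\left(k{\left(8 \right)} - 3904\right) - 22773 = \left(\frac{1}{9} - 3904\right) - 22773 = - \frac{35135}{9} - 22773 = - \frac{240092}{9}$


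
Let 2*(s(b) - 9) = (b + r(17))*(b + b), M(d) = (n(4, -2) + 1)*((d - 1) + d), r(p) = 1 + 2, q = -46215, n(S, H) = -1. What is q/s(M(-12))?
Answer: -5135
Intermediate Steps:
r(p) = 3
M(d) = 0 (M(d) = (-1 + 1)*((d - 1) + d) = 0*((-1 + d) + d) = 0*(-1 + 2*d) = 0)
s(b) = 9 + b*(3 + b) (s(b) = 9 + ((b + 3)*(b + b))/2 = 9 + ((3 + b)*(2*b))/2 = 9 + (2*b*(3 + b))/2 = 9 + b*(3 + b))
q/s(M(-12)) = -46215/(9 + 0² + 3*0) = -46215/(9 + 0 + 0) = -46215/9 = -46215*⅑ = -5135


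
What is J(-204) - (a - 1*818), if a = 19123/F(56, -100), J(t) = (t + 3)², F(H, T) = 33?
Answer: 1341104/33 ≈ 40640.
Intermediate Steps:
J(t) = (3 + t)²
a = 19123/33 ≈ 579.48
J(-204) - (a - 1*818) = (3 - 204)² - (19123/33 - 1*818) = (-201)² - (19123/33 - 818) = 40401 - 1*(-7871/33) = 40401 + 7871/33 = 1341104/33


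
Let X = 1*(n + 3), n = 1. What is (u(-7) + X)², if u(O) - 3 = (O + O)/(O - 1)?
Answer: 1225/16 ≈ 76.563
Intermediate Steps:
u(O) = 3 + 2*O/(-1 + O) (u(O) = 3 + (O + O)/(O - 1) = 3 + (2*O)/(-1 + O) = 3 + 2*O/(-1 + O))
X = 4 (X = 1*(1 + 3) = 1*4 = 4)
(u(-7) + X)² = ((-3 + 5*(-7))/(-1 - 7) + 4)² = ((-3 - 35)/(-8) + 4)² = (-⅛*(-38) + 4)² = (19/4 + 4)² = (35/4)² = 1225/16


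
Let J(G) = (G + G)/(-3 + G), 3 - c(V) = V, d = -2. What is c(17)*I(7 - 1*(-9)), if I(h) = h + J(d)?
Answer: -1176/5 ≈ -235.20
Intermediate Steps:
c(V) = 3 - V
J(G) = 2*G/(-3 + G) (J(G) = (2*G)/(-3 + G) = 2*G/(-3 + G))
I(h) = 4/5 + h (I(h) = h + 2*(-2)/(-3 - 2) = h + 2*(-2)/(-5) = h + 2*(-2)*(-1/5) = h + 4/5 = 4/5 + h)
c(17)*I(7 - 1*(-9)) = (3 - 1*17)*(4/5 + (7 - 1*(-9))) = (3 - 17)*(4/5 + (7 + 9)) = -14*(4/5 + 16) = -14*84/5 = -1176/5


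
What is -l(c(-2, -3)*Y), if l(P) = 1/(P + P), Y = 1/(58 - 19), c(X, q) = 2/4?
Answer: -39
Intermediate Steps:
c(X, q) = ½ (c(X, q) = 2*(¼) = ½)
Y = 1/39 ≈ 0.025641
l(P) = 1/(2*P)
-l(c(-2, -3)*Y) = -1/(2*((½)*(1/39))) = -1/(2*1/78) = -78/2 = -1*39 = -39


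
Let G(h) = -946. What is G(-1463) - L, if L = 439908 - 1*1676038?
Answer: 1235184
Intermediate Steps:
L = -1236130 (L = 439908 - 1676038 = -1236130)
G(-1463) - L = -946 - 1*(-1236130) = -946 + 1236130 = 1235184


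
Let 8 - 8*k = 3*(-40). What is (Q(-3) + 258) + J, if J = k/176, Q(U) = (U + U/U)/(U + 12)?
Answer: 25529/99 ≈ 257.87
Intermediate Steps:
k = 16 (k = 1 - 3*(-40)/8 = 1 - ⅛*(-120) = 1 + 15 = 16)
Q(U) = (1 + U)/(12 + U) (Q(U) = (U + 1)/(12 + U) = (1 + U)/(12 + U))
J = 1/11 (J = 16/176 = 16*(1/176) = 1/11 ≈ 0.090909)
(Q(-3) + 258) + J = ((1 - 3)/(12 - 3) + 258) + 1/11 = (-2/9 + 258) + 1/11 = 2320/9 + 1/11 = 25529/99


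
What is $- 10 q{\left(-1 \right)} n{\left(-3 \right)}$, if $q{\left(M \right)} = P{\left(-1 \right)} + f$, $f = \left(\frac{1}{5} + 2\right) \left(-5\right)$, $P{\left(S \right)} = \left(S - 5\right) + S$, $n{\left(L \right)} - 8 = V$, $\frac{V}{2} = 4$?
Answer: $2880$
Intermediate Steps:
$V = 8$ ($V = 2 \cdot 4 = 8$)
$n{\left(L \right)} = 16$ ($n{\left(L \right)} = 8 + 8 = 16$)
$P{\left(S \right)} = -5 + 2 S$ ($P{\left(S \right)} = \left(-5 + S\right) + S = -5 + 2 S$)
$f = -11$ ($f = \left(\frac{1}{5} + 2\right) \left(-5\right) = \frac{11}{5} \left(-5\right) = -11$)
$q{\left(M \right)} = -18$ ($q{\left(M \right)} = \left(-5 + 2 \left(-1\right)\right) - 11 = \left(-5 - 2\right) - 11 = -7 - 11 = -18$)
$- 10 q{\left(-1 \right)} n{\left(-3 \right)} = \left(-10\right) \left(-18\right) 16 = 180 \cdot 16 = 2880$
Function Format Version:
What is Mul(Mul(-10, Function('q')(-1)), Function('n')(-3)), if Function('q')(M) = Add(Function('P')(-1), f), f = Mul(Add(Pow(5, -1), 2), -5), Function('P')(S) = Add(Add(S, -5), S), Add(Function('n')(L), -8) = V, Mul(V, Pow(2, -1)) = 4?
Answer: 2880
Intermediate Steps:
V = 8 (V = Mul(2, 4) = 8)
Function('n')(L) = 16 (Function('n')(L) = Add(8, 8) = 16)
Function('P')(S) = Add(-5, Mul(2, S)) (Function('P')(S) = Add(Add(-5, S), S) = Add(-5, Mul(2, S)))
f = -11 (f = Mul(Add(Rational(1, 5), 2), -5) = Mul(Rational(11, 5), -5) = -11)
Function('q')(M) = -18 (Function('q')(M) = Add(Add(-5, Mul(2, -1)), -11) = Add(Add(-5, -2), -11) = Add(-7, -11) = -18)
Mul(Mul(-10, Function('q')(-1)), Function('n')(-3)) = Mul(Mul(-10, -18), 16) = Mul(180, 16) = 2880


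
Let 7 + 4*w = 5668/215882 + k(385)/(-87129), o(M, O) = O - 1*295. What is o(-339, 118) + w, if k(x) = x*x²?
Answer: -920286249191/2687083254 ≈ -342.49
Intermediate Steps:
o(M, O) = -295 + O (o(M, O) = O - 295 = -295 + O)
k(x) = x³
w = -444672513233/2687083254 (w = -7/4 + (5668/215882 + 385³/(-87129))/4 = -7/4 + (5668*(1/215882) + 57066625*(-1/87129))/4 = -7/4 + (2834/107941 - 8152375/12447)/4 = -7/4 + (¼)*(-879940235077/1343541627) = -7/4 - 879940235077/5374166508 = -444672513233/2687083254 ≈ -165.49)
o(-339, 118) + w = (-295 + 118) - 444672513233/2687083254 = -177 - 444672513233/2687083254 = -920286249191/2687083254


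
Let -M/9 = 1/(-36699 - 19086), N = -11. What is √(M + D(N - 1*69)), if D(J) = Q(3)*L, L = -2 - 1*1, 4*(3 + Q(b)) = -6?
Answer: √18672020490/37190 ≈ 3.6743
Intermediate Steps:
Q(b) = -9/2 (Q(b) = -3 + (¼)*(-6) = -3 - 3/2 = -9/2)
L = -3 (L = -2 - 1 = -3)
D(J) = 27/2 (D(J) = -9/2*(-3) = 27/2)
M = 3/18595 (M = -9/(-36699 - 19086) = -9/(-55785) = -9*(-1/55785) = 3/18595 ≈ 0.00016133)
√(M + D(N - 1*69)) = √(3/18595 + 27/2) = √(502071/37190) = √18672020490/37190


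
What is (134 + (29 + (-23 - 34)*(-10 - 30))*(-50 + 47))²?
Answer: 46144849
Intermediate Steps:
(134 + (29 + (-23 - 34)*(-10 - 30))*(-50 + 47))² = (134 + (29 - 57*(-40))*(-3))² = (134 + (29 + 2280)*(-3))² = (134 + 2309*(-3))² = (134 - 6927)² = (-6793)² = 46144849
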